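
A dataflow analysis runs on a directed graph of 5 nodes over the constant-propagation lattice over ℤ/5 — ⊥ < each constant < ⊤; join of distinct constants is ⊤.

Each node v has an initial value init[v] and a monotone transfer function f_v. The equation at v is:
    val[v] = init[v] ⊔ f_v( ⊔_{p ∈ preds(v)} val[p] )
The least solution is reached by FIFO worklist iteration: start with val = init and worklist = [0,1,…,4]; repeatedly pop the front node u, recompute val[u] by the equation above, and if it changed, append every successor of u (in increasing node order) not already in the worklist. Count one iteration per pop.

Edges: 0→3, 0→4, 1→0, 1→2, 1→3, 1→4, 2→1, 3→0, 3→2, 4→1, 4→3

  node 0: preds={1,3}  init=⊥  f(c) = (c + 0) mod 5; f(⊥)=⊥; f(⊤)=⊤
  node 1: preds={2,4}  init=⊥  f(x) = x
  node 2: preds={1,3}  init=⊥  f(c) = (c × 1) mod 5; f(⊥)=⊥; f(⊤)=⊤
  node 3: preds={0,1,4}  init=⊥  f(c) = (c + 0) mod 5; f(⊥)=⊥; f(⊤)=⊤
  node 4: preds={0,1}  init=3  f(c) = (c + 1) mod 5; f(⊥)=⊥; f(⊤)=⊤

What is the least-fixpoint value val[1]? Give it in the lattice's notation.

Iteration log — 15 steps:
  step 1. node 0  ⊔preds=⊥  new=⊥  stable
  step 2. node 1  ⊔preds=3  new=3  old=⊥  +wl: 0
  step 3. node 2  ⊔preds=3  new=3  old=⊥  +wl: 1
  step 4. node 3  ⊔preds=3  new=3  old=⊥  +wl: 2
  step 5. node 4  ⊔preds=3  new=⊤  old=3  +wl: 3
  step 6. node 0  ⊔preds=3  new=3  old=⊥  +wl: 4
  step 7. node 1  ⊔preds=⊤  new=⊤  old=3  +wl: 0
  step 8. node 2  ⊔preds=⊤  new=⊤  old=3  +wl: 1
  step 9. node 3  ⊔preds=⊤  new=⊤  old=3  +wl: 2
  step 10. node 4  ⊔preds=⊤  new=⊤  stable
  step 11. node 0  ⊔preds=⊤  new=⊤  old=3  +wl: 3,4
  step 12. node 1  ⊔preds=⊤  new=⊤  stable
  step 13. node 2  ⊔preds=⊤  new=⊤  stable
  step 14. node 3  ⊔preds=⊤  new=⊤  stable
  step 15. node 4  ⊔preds=⊤  new=⊤  stable

Least fixpoint reached:
  node 0: ⊤
  node 1: ⊤
  node 2: ⊤
  node 3: ⊤
  node 4: ⊤

⊤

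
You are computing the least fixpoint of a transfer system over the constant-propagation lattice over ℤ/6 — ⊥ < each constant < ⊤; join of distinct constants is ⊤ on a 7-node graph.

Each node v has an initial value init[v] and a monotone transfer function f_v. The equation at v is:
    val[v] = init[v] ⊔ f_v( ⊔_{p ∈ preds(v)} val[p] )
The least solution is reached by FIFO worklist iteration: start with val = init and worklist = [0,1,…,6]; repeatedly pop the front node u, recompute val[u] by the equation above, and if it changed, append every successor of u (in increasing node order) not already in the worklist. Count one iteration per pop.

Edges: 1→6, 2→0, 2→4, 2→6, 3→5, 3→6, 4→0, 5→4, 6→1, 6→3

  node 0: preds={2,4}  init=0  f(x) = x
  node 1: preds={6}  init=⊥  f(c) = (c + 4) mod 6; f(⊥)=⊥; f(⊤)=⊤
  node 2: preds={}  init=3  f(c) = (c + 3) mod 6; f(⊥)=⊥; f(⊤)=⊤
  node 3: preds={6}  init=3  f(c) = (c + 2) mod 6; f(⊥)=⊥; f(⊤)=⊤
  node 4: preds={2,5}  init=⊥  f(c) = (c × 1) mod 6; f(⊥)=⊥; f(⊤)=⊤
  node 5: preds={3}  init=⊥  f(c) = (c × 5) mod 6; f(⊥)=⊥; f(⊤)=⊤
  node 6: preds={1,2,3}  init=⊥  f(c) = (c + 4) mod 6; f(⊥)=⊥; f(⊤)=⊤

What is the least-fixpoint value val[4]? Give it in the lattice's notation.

Trace (18 dequeues):
  [1] u=0 | in 3 | out ⊤ | prev 0 | push {}
  [2] u=1 | in ⊥ | out ⊥ | ==
  [3] u=2 | in ⊥ | out 3 | ==
  [4] u=3 | in ⊥ | out 3 | ==
  [5] u=4 | in 3 | out 3 | prev ⊥ | push {0}
  [6] u=5 | in 3 | out 3 | prev ⊥ | push {4}
  [7] u=6 | in 3 | out 1 | prev ⊥ | push {1,3}
  [8] u=0 | in 3 | out ⊤ | ==
  [9] u=4 | in 3 | out 3 | ==
  [10] u=1 | in 1 | out 5 | prev ⊥ | push {6}
  [11] u=3 | in 1 | out 3 | ==
  [12] u=6 | in ⊤ | out ⊤ | prev 1 | push {1,3}
  [13] u=1 | in ⊤ | out ⊤ | prev 5 | push {6}
  [14] u=3 | in ⊤ | out ⊤ | prev 3 | push {5}
  [15] u=6 | in ⊤ | out ⊤ | ==
  [16] u=5 | in ⊤ | out ⊤ | prev 3 | push {4}
  [17] u=4 | in ⊤ | out ⊤ | prev 3 | push {0}
  [18] u=0 | in ⊤ | out ⊤ | ==

Converged values:
  [0] ⊤
  [1] ⊤
  [2] 3
  [3] ⊤
  [4] ⊤
  [5] ⊤
  [6] ⊤

⊤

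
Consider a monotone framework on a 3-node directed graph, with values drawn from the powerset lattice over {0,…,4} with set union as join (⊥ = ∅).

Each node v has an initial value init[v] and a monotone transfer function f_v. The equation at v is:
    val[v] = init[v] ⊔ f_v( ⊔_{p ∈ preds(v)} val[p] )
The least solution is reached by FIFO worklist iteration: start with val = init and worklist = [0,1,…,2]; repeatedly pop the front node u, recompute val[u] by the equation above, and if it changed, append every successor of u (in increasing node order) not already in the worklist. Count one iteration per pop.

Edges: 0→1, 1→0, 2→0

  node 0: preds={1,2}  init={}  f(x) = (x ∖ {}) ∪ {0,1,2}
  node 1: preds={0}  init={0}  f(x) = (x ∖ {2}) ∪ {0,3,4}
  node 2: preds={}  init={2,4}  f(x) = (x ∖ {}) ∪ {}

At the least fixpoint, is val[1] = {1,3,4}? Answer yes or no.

Iteration log — 5 steps:
  step 1. node 0  ⊔preds={0,2,4}  new={0,1,2,4}  old={}  +wl: 
  step 2. node 1  ⊔preds={0,1,2,4}  new={0,1,3,4}  old={0}  +wl: 0
  step 3. node 2  ⊔preds={}  new={2,4}  stable
  step 4. node 0  ⊔preds={0,1,2,3,4}  new={0,1,2,3,4}  old={0,1,2,4}  +wl: 1
  step 5. node 1  ⊔preds={0,1,2,3,4}  new={0,1,3,4}  stable

Least fixpoint reached:
  node 0: {0,1,2,3,4}
  node 1: {0,1,3,4}
  node 2: {2,4}

no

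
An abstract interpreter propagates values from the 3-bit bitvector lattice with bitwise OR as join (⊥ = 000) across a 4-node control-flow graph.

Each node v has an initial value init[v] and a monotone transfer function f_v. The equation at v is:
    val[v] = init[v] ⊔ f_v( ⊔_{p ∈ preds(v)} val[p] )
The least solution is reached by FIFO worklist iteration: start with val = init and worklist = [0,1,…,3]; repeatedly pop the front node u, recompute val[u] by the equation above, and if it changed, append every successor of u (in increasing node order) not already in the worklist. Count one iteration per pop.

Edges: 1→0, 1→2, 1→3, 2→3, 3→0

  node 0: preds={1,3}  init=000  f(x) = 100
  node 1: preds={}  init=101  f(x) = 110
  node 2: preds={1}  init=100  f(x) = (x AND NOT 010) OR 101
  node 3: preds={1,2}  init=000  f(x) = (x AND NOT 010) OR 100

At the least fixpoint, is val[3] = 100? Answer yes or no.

Worklist (5 pops):
  #1 pop 0: in=101 → 100 (was 000); enqueue []
  #2 pop 1: in=000 → 111 (was 101); enqueue [0]
  #3 pop 2: in=111 → 101 (was 100); enqueue []
  #4 pop 3: in=111 → 101 (was 000); enqueue []
  #5 pop 0: in=111 → 100 (no change)

Fixpoint:
  val[0] = 100
  val[1] = 111
  val[2] = 101
  val[3] = 101

no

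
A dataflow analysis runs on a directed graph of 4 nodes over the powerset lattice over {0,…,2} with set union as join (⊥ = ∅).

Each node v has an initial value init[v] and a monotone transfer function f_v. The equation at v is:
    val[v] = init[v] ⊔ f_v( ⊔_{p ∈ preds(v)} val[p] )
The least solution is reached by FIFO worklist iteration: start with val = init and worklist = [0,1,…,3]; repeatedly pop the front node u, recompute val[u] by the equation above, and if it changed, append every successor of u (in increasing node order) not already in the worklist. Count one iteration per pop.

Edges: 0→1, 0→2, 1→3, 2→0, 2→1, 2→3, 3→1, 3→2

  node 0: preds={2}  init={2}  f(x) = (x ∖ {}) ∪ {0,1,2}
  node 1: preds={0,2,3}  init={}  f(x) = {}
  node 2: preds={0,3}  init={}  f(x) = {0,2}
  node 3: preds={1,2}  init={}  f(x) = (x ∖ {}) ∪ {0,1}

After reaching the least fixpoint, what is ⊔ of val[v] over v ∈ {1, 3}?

{0,1,2}

Trace (7 dequeues):
  [1] u=0 | in {} | out {0,1,2} | prev {2} | push {}
  [2] u=1 | in {0,1,2} | out {} | ==
  [3] u=2 | in {0,1,2} | out {0,2} | prev {} | push {0,1}
  [4] u=3 | in {0,2} | out {0,1,2} | prev {} | push {2}
  [5] u=0 | in {0,2} | out {0,1,2} | ==
  [6] u=1 | in {0,1,2} | out {} | ==
  [7] u=2 | in {0,1,2} | out {0,2} | ==

Converged values:
  [0] {0,1,2}
  [1] {}
  [2] {0,2}
  [3] {0,1,2}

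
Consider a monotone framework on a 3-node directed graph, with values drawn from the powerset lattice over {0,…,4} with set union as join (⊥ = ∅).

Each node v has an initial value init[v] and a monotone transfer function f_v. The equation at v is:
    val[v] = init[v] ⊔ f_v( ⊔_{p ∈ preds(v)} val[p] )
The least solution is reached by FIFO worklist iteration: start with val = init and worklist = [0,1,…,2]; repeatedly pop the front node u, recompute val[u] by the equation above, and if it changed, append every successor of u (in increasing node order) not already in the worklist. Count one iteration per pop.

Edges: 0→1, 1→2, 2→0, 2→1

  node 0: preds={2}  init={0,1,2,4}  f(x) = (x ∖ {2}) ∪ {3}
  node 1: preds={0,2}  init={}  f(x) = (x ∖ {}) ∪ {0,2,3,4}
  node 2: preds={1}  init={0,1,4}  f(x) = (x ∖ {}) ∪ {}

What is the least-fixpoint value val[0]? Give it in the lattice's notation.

Trace (5 dequeues):
  [1] u=0 | in {0,1,4} | out {0,1,2,3,4} | prev {0,1,2,4} | push {}
  [2] u=1 | in {0,1,2,3,4} | out {0,1,2,3,4} | prev {} | push {}
  [3] u=2 | in {0,1,2,3,4} | out {0,1,2,3,4} | prev {0,1,4} | push {0,1}
  [4] u=0 | in {0,1,2,3,4} | out {0,1,2,3,4} | ==
  [5] u=1 | in {0,1,2,3,4} | out {0,1,2,3,4} | ==

Converged values:
  [0] {0,1,2,3,4}
  [1] {0,1,2,3,4}
  [2] {0,1,2,3,4}

{0,1,2,3,4}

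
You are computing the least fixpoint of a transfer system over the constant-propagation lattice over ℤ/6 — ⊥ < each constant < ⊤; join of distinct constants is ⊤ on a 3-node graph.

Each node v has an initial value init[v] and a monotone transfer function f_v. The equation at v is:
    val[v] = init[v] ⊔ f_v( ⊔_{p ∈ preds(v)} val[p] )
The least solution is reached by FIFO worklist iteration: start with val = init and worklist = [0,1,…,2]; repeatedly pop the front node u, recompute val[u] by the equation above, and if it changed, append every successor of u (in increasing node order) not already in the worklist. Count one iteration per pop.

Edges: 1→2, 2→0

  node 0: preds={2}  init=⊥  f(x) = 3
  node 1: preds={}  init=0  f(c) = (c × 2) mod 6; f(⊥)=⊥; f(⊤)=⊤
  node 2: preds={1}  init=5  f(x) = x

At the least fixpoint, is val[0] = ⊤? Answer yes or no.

no

Iteration log — 4 steps:
  step 1. node 0  ⊔preds=5  new=3  old=⊥  +wl: 
  step 2. node 1  ⊔preds=⊥  new=0  stable
  step 3. node 2  ⊔preds=0  new=⊤  old=5  +wl: 0
  step 4. node 0  ⊔preds=⊤  new=3  stable

Least fixpoint reached:
  node 0: 3
  node 1: 0
  node 2: ⊤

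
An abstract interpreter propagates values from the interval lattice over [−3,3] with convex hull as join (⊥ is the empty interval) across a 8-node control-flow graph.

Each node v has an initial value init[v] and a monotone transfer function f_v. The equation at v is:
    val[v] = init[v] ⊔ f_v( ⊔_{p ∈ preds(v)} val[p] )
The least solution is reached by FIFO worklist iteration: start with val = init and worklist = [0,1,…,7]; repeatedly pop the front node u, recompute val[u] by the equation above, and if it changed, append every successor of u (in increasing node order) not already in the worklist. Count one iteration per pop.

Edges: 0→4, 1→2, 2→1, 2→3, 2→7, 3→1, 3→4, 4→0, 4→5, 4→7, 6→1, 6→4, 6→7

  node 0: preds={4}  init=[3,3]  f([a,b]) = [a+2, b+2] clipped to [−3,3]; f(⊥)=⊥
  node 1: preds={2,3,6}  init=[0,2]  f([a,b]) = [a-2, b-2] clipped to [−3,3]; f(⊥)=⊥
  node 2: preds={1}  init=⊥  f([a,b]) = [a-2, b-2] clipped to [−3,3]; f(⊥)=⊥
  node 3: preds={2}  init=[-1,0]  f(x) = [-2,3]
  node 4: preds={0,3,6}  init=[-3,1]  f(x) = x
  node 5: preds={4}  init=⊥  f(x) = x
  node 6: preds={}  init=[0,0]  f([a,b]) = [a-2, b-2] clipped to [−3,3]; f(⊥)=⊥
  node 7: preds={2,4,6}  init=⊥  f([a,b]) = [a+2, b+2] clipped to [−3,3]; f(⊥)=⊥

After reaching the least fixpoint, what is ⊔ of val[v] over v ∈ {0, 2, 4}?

[-3,3]

Trace (10 dequeues):
  [1] u=0 | in [-3,1] | out [-1,3] | prev [3,3] | push {}
  [2] u=1 | in [-1,0] | out [-3,2] | prev [0,2] | push {}
  [3] u=2 | in [-3,2] | out [-3,0] | prev ⊥ | push {1}
  [4] u=3 | in [-3,0] | out [-2,3] | prev [-1,0] | push {}
  [5] u=4 | in [-2,3] | out [-3,3] | prev [-3,1] | push {0}
  [6] u=5 | in [-3,3] | out [-3,3] | prev ⊥ | push {}
  [7] u=6 | in ⊥ | out [0,0] | ==
  [8] u=7 | in [-3,3] | out [-1,3] | prev ⊥ | push {}
  [9] u=1 | in [-3,3] | out [-3,2] | ==
  [10] u=0 | in [-3,3] | out [-1,3] | ==

Converged values:
  [0] [-1,3]
  [1] [-3,2]
  [2] [-3,0]
  [3] [-2,3]
  [4] [-3,3]
  [5] [-3,3]
  [6] [0,0]
  [7] [-1,3]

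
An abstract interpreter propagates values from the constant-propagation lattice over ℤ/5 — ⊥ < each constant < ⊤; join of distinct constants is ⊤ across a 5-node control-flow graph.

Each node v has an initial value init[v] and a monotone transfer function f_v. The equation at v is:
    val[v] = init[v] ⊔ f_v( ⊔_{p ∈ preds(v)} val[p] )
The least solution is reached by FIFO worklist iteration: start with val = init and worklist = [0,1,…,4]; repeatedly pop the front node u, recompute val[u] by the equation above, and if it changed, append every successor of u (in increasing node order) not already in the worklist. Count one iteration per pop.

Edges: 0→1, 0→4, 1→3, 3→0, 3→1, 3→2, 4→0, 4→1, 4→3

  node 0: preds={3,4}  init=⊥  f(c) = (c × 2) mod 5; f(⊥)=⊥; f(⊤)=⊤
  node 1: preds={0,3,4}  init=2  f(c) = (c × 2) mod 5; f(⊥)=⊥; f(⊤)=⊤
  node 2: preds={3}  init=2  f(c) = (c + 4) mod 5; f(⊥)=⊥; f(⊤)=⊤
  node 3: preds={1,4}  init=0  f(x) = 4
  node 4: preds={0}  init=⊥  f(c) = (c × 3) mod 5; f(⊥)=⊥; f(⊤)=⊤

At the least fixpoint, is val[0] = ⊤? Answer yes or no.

Iteration log — 13 steps:
  step 1. node 0  ⊔preds=0  new=0  old=⊥  +wl: 
  step 2. node 1  ⊔preds=0  new=⊤  old=2  +wl: 
  step 3. node 2  ⊔preds=0  new=⊤  old=2  +wl: 
  step 4. node 3  ⊔preds=⊤  new=⊤  old=0  +wl: 0,1,2
  step 5. node 4  ⊔preds=0  new=0  old=⊥  +wl: 3
  step 6. node 0  ⊔preds=⊤  new=⊤  old=0  +wl: 4
  step 7. node 1  ⊔preds=⊤  new=⊤  stable
  step 8. node 2  ⊔preds=⊤  new=⊤  stable
  step 9. node 3  ⊔preds=⊤  new=⊤  stable
  step 10. node 4  ⊔preds=⊤  new=⊤  old=0  +wl: 0,1,3
  step 11. node 0  ⊔preds=⊤  new=⊤  stable
  step 12. node 1  ⊔preds=⊤  new=⊤  stable
  step 13. node 3  ⊔preds=⊤  new=⊤  stable

Least fixpoint reached:
  node 0: ⊤
  node 1: ⊤
  node 2: ⊤
  node 3: ⊤
  node 4: ⊤

yes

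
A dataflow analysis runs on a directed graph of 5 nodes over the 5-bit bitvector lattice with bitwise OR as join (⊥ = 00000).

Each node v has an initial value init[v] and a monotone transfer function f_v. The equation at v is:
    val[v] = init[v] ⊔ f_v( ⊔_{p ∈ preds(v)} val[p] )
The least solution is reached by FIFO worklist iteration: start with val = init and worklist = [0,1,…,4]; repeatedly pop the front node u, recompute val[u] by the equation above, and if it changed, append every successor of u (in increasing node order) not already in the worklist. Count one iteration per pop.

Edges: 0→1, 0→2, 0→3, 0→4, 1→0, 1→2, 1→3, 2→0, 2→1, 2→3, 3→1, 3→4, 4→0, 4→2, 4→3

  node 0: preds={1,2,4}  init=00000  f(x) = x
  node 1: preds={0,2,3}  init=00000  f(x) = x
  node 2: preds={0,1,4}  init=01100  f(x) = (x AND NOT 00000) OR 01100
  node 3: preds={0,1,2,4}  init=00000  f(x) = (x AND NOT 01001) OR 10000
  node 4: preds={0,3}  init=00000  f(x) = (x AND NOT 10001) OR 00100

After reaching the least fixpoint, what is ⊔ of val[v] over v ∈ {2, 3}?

Worklist (14 pops):
  #1 pop 0: in=01100 → 01100 (was 00000); enqueue []
  #2 pop 1: in=01100 → 01100 (was 00000); enqueue [0]
  #3 pop 2: in=01100 → 01100 (no change)
  #4 pop 3: in=01100 → 10100 (was 00000); enqueue [1]
  #5 pop 4: in=11100 → 01100 (was 00000); enqueue [2,3]
  #6 pop 0: in=01100 → 01100 (no change)
  #7 pop 1: in=11100 → 11100 (was 01100); enqueue [0]
  #8 pop 2: in=11100 → 11100 (was 01100); enqueue [1]
  #9 pop 3: in=11100 → 10100 (no change)
  #10 pop 0: in=11100 → 11100 (was 01100); enqueue [2,3,4]
  #11 pop 1: in=11100 → 11100 (no change)
  #12 pop 2: in=11100 → 11100 (no change)
  #13 pop 3: in=11100 → 10100 (no change)
  #14 pop 4: in=11100 → 01100 (no change)

Fixpoint:
  val[0] = 11100
  val[1] = 11100
  val[2] = 11100
  val[3] = 10100
  val[4] = 01100

11100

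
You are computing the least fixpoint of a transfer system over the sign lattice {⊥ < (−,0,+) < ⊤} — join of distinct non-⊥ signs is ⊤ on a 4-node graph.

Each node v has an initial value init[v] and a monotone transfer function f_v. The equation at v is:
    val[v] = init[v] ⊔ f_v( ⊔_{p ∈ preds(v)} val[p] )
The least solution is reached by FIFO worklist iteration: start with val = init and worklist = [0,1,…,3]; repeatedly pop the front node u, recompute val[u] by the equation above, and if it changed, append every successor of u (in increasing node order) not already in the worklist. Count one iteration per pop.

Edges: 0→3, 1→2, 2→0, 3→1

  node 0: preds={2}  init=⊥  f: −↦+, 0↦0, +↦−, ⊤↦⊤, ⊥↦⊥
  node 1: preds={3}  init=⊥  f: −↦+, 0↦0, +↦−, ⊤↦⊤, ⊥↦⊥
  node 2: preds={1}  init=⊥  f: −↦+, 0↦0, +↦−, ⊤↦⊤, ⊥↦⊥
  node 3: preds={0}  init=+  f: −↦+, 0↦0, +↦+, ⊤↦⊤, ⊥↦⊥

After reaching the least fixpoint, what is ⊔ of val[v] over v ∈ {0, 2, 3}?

Worklist (6 pops):
  #1 pop 0: in=⊥ → ⊥ (no change)
  #2 pop 1: in=+ → − (was ⊥); enqueue []
  #3 pop 2: in=− → + (was ⊥); enqueue [0]
  #4 pop 3: in=⊥ → + (no change)
  #5 pop 0: in=+ → − (was ⊥); enqueue [3]
  #6 pop 3: in=− → + (no change)

Fixpoint:
  val[0] = −
  val[1] = −
  val[2] = +
  val[3] = +

⊤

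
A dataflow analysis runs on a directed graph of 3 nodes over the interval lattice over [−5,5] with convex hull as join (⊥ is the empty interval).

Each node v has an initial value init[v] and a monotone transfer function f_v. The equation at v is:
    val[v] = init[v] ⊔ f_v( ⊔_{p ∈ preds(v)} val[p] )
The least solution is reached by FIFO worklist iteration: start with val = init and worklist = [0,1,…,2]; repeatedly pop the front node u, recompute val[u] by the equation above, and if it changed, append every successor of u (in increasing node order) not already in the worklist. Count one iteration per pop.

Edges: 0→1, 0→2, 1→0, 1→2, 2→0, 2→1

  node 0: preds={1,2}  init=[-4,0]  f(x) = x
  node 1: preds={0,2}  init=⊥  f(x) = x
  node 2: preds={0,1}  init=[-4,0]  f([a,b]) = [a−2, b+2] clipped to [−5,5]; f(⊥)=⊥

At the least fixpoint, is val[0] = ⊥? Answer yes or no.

Iteration log — 13 steps:
  step 1. node 0  ⊔preds=[-4,0]  new=[-4,0]  stable
  step 2. node 1  ⊔preds=[-4,0]  new=[-4,0]  old=⊥  +wl: 0
  step 3. node 2  ⊔preds=[-4,0]  new=[-5,2]  old=[-4,0]  +wl: 1
  step 4. node 0  ⊔preds=[-5,2]  new=[-5,2]  old=[-4,0]  +wl: 2
  step 5. node 1  ⊔preds=[-5,2]  new=[-5,2]  old=[-4,0]  +wl: 0
  step 6. node 2  ⊔preds=[-5,2]  new=[-5,4]  old=[-5,2]  +wl: 1
  step 7. node 0  ⊔preds=[-5,4]  new=[-5,4]  old=[-5,2]  +wl: 2
  step 8. node 1  ⊔preds=[-5,4]  new=[-5,4]  old=[-5,2]  +wl: 0
  step 9. node 2  ⊔preds=[-5,4]  new=[-5,5]  old=[-5,4]  +wl: 1
  step 10. node 0  ⊔preds=[-5,5]  new=[-5,5]  old=[-5,4]  +wl: 2
  step 11. node 1  ⊔preds=[-5,5]  new=[-5,5]  old=[-5,4]  +wl: 0
  step 12. node 2  ⊔preds=[-5,5]  new=[-5,5]  stable
  step 13. node 0  ⊔preds=[-5,5]  new=[-5,5]  stable

Least fixpoint reached:
  node 0: [-5,5]
  node 1: [-5,5]
  node 2: [-5,5]

no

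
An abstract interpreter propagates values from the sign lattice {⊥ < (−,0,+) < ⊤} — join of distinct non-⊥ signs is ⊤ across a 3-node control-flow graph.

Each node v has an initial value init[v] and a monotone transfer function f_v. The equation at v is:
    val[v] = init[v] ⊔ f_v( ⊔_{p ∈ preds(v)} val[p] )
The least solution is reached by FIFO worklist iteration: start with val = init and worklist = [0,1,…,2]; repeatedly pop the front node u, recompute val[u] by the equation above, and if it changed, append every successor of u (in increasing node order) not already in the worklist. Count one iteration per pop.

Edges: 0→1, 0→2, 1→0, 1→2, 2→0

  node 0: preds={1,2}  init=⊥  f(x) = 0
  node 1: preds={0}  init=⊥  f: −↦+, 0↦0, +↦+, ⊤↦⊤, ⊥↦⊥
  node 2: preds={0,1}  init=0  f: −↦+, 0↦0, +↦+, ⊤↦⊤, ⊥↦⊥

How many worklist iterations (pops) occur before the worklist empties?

Trace (4 dequeues):
  [1] u=0 | in 0 | out 0 | prev ⊥ | push {}
  [2] u=1 | in 0 | out 0 | prev ⊥ | push {0}
  [3] u=2 | in 0 | out 0 | ==
  [4] u=0 | in 0 | out 0 | ==

Converged values:
  [0] 0
  [1] 0
  [2] 0

4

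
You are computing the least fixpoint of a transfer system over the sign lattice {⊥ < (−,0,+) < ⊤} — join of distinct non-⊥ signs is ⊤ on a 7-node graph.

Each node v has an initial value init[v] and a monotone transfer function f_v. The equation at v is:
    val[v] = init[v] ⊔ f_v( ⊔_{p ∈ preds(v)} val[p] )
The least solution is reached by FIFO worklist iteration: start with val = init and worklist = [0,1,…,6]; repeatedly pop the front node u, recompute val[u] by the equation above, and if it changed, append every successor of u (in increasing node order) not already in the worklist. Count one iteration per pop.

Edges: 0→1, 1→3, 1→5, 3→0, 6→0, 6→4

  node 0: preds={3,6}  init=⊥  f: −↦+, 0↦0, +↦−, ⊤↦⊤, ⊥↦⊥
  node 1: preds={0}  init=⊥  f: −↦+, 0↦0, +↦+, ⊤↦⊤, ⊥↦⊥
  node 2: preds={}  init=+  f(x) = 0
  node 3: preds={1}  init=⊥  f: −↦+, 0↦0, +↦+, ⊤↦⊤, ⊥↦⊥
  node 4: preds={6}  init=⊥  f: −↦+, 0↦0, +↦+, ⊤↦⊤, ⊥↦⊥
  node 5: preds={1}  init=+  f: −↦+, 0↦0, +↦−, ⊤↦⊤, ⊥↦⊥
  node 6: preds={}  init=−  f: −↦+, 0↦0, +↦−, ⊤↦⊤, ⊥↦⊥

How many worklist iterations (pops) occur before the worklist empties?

Iteration log — 12 steps:
  step 1. node 0  ⊔preds=−  new=+  old=⊥  +wl: 
  step 2. node 1  ⊔preds=+  new=+  old=⊥  +wl: 
  step 3. node 2  ⊔preds=⊥  new=⊤  old=+  +wl: 
  step 4. node 3  ⊔preds=+  new=+  old=⊥  +wl: 0
  step 5. node 4  ⊔preds=−  new=+  old=⊥  +wl: 
  step 6. node 5  ⊔preds=+  new=⊤  old=+  +wl: 
  step 7. node 6  ⊔preds=⊥  new=−  stable
  step 8. node 0  ⊔preds=⊤  new=⊤  old=+  +wl: 1
  step 9. node 1  ⊔preds=⊤  new=⊤  old=+  +wl: 3,5
  step 10. node 3  ⊔preds=⊤  new=⊤  old=+  +wl: 0
  step 11. node 5  ⊔preds=⊤  new=⊤  stable
  step 12. node 0  ⊔preds=⊤  new=⊤  stable

Least fixpoint reached:
  node 0: ⊤
  node 1: ⊤
  node 2: ⊤
  node 3: ⊤
  node 4: +
  node 5: ⊤
  node 6: −

12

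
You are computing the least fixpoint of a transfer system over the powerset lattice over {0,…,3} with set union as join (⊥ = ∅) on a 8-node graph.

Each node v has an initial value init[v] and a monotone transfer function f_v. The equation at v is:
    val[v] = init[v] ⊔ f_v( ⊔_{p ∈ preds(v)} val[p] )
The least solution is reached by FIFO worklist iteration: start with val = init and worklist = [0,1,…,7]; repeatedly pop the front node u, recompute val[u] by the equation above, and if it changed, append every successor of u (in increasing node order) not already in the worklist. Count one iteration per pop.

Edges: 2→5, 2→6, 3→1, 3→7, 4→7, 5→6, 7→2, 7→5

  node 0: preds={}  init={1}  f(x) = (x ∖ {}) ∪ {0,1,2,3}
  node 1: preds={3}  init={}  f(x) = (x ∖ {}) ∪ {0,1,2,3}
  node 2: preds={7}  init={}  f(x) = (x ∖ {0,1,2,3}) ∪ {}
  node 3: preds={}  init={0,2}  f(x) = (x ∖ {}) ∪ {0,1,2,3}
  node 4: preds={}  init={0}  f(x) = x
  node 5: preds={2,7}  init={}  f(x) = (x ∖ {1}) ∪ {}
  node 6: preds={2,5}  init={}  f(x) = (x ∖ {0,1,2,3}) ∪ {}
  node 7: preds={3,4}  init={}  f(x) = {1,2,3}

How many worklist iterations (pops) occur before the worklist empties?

Worklist (12 pops):
  #1 pop 0: in={} → {0,1,2,3} (was {1}); enqueue []
  #2 pop 1: in={0,2} → {0,1,2,3} (was {}); enqueue []
  #3 pop 2: in={} → {} (no change)
  #4 pop 3: in={} → {0,1,2,3} (was {0,2}); enqueue [1]
  #5 pop 4: in={} → {0} (no change)
  #6 pop 5: in={} → {} (no change)
  #7 pop 6: in={} → {} (no change)
  #8 pop 7: in={0,1,2,3} → {1,2,3} (was {}); enqueue [2,5]
  #9 pop 1: in={0,1,2,3} → {0,1,2,3} (no change)
  #10 pop 2: in={1,2,3} → {} (no change)
  #11 pop 5: in={1,2,3} → {2,3} (was {}); enqueue [6]
  #12 pop 6: in={2,3} → {} (no change)

Fixpoint:
  val[0] = {0,1,2,3}
  val[1] = {0,1,2,3}
  val[2] = {}
  val[3] = {0,1,2,3}
  val[4] = {0}
  val[5] = {2,3}
  val[6] = {}
  val[7] = {1,2,3}

12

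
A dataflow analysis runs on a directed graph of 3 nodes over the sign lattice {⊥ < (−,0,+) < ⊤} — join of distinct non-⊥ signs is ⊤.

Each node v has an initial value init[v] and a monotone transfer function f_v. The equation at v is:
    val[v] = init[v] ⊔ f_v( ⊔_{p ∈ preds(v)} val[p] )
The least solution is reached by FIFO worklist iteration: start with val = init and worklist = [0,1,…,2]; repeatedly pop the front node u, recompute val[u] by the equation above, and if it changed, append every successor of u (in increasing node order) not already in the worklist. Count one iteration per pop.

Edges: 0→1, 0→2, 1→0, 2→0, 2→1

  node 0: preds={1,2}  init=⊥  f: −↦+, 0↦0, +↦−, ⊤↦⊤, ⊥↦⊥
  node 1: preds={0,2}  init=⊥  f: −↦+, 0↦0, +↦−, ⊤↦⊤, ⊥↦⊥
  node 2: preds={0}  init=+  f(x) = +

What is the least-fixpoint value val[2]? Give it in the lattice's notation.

+

Iteration log — 6 steps:
  step 1. node 0  ⊔preds=+  new=−  old=⊥  +wl: 
  step 2. node 1  ⊔preds=⊤  new=⊤  old=⊥  +wl: 0
  step 3. node 2  ⊔preds=−  new=+  stable
  step 4. node 0  ⊔preds=⊤  new=⊤  old=−  +wl: 1,2
  step 5. node 1  ⊔preds=⊤  new=⊤  stable
  step 6. node 2  ⊔preds=⊤  new=+  stable

Least fixpoint reached:
  node 0: ⊤
  node 1: ⊤
  node 2: +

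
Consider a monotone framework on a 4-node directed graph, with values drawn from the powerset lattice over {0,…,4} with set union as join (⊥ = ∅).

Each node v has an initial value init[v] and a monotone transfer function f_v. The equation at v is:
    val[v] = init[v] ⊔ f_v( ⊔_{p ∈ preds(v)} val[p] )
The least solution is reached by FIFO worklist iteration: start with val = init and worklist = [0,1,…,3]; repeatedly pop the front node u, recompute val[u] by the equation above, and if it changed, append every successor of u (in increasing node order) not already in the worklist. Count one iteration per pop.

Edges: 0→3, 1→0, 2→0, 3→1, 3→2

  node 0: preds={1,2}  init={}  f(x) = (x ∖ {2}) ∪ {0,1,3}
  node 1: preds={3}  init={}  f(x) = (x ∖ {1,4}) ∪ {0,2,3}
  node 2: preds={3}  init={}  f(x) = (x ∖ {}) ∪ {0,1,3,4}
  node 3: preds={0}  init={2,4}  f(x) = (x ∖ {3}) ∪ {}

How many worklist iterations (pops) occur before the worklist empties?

Worklist (8 pops):
  #1 pop 0: in={} → {0,1,3} (was {}); enqueue []
  #2 pop 1: in={2,4} → {0,2,3} (was {}); enqueue [0]
  #3 pop 2: in={2,4} → {0,1,2,3,4} (was {}); enqueue []
  #4 pop 3: in={0,1,3} → {0,1,2,4} (was {2,4}); enqueue [1,2]
  #5 pop 0: in={0,1,2,3,4} → {0,1,3,4} (was {0,1,3}); enqueue [3]
  #6 pop 1: in={0,1,2,4} → {0,2,3} (no change)
  #7 pop 2: in={0,1,2,4} → {0,1,2,3,4} (no change)
  #8 pop 3: in={0,1,3,4} → {0,1,2,4} (no change)

Fixpoint:
  val[0] = {0,1,3,4}
  val[1] = {0,2,3}
  val[2] = {0,1,2,3,4}
  val[3] = {0,1,2,4}

8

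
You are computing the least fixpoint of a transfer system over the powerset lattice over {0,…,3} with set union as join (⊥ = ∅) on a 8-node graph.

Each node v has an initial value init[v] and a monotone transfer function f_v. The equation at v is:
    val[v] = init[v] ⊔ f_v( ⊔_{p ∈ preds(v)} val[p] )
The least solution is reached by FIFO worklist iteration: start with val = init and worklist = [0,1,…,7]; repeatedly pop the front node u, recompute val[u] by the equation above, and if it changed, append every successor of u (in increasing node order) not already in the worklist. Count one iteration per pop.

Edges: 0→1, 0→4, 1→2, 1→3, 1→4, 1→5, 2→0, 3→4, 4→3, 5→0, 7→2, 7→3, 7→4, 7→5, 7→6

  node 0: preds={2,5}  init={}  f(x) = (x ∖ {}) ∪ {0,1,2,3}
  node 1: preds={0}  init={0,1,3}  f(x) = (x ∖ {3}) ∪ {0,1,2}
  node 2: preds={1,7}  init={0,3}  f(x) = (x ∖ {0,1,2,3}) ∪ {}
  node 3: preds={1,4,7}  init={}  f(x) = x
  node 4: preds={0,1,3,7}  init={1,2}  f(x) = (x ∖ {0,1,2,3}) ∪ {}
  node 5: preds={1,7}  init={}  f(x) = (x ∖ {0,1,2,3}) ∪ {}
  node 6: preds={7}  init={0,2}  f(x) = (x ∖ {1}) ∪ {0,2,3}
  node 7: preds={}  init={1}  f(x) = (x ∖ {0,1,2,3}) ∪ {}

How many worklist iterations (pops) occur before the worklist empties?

Trace (8 dequeues):
  [1] u=0 | in {0,3} | out {0,1,2,3} | prev {} | push {}
  [2] u=1 | in {0,1,2,3} | out {0,1,2,3} | prev {0,1,3} | push {}
  [3] u=2 | in {0,1,2,3} | out {0,3} | ==
  [4] u=3 | in {0,1,2,3} | out {0,1,2,3} | prev {} | push {}
  [5] u=4 | in {0,1,2,3} | out {1,2} | ==
  [6] u=5 | in {0,1,2,3} | out {} | ==
  [7] u=6 | in {1} | out {0,2,3} | prev {0,2} | push {}
  [8] u=7 | in {} | out {1} | ==

Converged values:
  [0] {0,1,2,3}
  [1] {0,1,2,3}
  [2] {0,3}
  [3] {0,1,2,3}
  [4] {1,2}
  [5] {}
  [6] {0,2,3}
  [7] {1}

8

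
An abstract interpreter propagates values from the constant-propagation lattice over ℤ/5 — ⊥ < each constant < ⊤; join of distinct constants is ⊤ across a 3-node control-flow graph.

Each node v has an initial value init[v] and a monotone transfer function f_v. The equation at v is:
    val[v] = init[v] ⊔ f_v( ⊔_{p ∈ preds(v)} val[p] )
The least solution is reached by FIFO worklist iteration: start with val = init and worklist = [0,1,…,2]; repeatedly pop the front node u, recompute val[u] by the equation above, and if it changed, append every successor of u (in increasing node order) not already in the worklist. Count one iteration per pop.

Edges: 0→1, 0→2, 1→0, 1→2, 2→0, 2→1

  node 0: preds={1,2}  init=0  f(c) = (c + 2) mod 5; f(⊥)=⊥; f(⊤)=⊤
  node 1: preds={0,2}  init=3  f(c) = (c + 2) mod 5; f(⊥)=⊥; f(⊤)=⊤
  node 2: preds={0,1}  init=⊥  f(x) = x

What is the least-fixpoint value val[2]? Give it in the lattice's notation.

⊤

Worklist (6 pops):
  #1 pop 0: in=3 → 0 (no change)
  #2 pop 1: in=0 → ⊤ (was 3); enqueue [0]
  #3 pop 2: in=⊤ → ⊤ (was ⊥); enqueue [1]
  #4 pop 0: in=⊤ → ⊤ (was 0); enqueue [2]
  #5 pop 1: in=⊤ → ⊤ (no change)
  #6 pop 2: in=⊤ → ⊤ (no change)

Fixpoint:
  val[0] = ⊤
  val[1] = ⊤
  val[2] = ⊤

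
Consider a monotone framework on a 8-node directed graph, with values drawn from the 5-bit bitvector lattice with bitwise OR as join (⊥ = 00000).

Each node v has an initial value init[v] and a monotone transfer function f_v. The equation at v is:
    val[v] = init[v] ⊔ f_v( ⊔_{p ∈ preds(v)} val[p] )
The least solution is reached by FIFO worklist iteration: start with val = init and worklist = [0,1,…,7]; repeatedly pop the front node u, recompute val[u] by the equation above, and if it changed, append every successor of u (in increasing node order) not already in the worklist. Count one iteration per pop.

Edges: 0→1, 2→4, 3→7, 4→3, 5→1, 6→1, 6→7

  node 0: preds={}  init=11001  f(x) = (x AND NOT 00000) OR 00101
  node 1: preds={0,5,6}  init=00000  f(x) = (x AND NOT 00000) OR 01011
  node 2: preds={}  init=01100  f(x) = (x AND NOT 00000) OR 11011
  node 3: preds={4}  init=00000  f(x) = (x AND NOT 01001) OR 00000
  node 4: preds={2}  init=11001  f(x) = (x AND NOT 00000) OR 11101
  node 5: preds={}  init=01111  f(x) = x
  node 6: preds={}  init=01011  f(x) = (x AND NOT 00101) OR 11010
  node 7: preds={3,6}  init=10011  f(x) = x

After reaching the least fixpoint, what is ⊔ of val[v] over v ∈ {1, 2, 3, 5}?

11111

Iteration log — 11 steps:
  step 1. node 0  ⊔preds=00000  new=11101  old=11001  +wl: 
  step 2. node 1  ⊔preds=11111  new=11111  old=00000  +wl: 
  step 3. node 2  ⊔preds=00000  new=11111  old=01100  +wl: 
  step 4. node 3  ⊔preds=11001  new=10000  old=00000  +wl: 
  step 5. node 4  ⊔preds=11111  new=11111  old=11001  +wl: 3
  step 6. node 5  ⊔preds=00000  new=01111  stable
  step 7. node 6  ⊔preds=00000  new=11011  old=01011  +wl: 1
  step 8. node 7  ⊔preds=11011  new=11011  old=10011  +wl: 
  step 9. node 3  ⊔preds=11111  new=10110  old=10000  +wl: 7
  step 10. node 1  ⊔preds=11111  new=11111  stable
  step 11. node 7  ⊔preds=11111  new=11111  old=11011  +wl: 

Least fixpoint reached:
  node 0: 11101
  node 1: 11111
  node 2: 11111
  node 3: 10110
  node 4: 11111
  node 5: 01111
  node 6: 11011
  node 7: 11111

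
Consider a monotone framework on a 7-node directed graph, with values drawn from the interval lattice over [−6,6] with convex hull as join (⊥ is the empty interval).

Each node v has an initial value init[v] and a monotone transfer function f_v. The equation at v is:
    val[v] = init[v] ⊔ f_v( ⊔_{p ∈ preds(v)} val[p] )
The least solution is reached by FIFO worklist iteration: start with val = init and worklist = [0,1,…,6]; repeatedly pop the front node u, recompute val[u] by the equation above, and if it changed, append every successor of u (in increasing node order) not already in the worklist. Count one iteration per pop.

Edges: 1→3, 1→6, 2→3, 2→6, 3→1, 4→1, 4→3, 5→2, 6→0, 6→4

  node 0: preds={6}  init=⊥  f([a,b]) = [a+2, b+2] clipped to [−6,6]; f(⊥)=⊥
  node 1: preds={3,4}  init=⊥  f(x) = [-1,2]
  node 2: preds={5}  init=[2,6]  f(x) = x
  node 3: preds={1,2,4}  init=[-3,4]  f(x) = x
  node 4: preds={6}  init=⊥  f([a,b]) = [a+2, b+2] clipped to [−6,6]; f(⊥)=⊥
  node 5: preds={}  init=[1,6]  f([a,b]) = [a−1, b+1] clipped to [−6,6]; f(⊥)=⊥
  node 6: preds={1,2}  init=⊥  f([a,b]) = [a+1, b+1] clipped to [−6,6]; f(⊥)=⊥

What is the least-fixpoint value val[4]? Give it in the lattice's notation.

Worklist (12 pops):
  #1 pop 0: in=⊥ → ⊥ (no change)
  #2 pop 1: in=[-3,4] → [-1,2] (was ⊥); enqueue []
  #3 pop 2: in=[1,6] → [1,6] (was [2,6]); enqueue []
  #4 pop 3: in=[-1,6] → [-3,6] (was [-3,4]); enqueue [1]
  #5 pop 4: in=⊥ → ⊥ (no change)
  #6 pop 5: in=⊥ → [1,6] (no change)
  #7 pop 6: in=[-1,6] → [0,6] (was ⊥); enqueue [0,4]
  #8 pop 1: in=[-3,6] → [-1,2] (no change)
  #9 pop 0: in=[0,6] → [2,6] (was ⊥); enqueue []
  #10 pop 4: in=[0,6] → [2,6] (was ⊥); enqueue [1,3]
  #11 pop 1: in=[-3,6] → [-1,2] (no change)
  #12 pop 3: in=[-1,6] → [-3,6] (no change)

Fixpoint:
  val[0] = [2,6]
  val[1] = [-1,2]
  val[2] = [1,6]
  val[3] = [-3,6]
  val[4] = [2,6]
  val[5] = [1,6]
  val[6] = [0,6]

[2,6]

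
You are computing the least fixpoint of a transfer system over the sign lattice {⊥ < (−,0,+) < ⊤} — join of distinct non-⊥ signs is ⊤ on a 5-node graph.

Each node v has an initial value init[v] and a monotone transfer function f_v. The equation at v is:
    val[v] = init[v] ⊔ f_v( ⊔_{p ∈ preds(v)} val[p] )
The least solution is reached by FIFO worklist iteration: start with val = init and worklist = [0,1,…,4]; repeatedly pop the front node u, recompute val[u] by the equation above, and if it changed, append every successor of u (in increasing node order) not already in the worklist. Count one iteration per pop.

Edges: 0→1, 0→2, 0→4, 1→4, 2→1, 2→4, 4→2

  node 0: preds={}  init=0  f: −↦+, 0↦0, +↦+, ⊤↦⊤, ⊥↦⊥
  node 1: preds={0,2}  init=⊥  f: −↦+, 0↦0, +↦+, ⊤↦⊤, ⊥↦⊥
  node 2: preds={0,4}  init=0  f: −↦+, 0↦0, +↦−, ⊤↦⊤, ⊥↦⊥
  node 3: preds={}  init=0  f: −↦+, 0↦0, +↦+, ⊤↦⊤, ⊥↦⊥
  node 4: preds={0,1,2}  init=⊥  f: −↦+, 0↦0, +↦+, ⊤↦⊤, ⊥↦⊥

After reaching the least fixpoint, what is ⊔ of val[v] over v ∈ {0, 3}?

0

Trace (6 dequeues):
  [1] u=0 | in ⊥ | out 0 | ==
  [2] u=1 | in 0 | out 0 | prev ⊥ | push {}
  [3] u=2 | in 0 | out 0 | ==
  [4] u=3 | in ⊥ | out 0 | ==
  [5] u=4 | in 0 | out 0 | prev ⊥ | push {2}
  [6] u=2 | in 0 | out 0 | ==

Converged values:
  [0] 0
  [1] 0
  [2] 0
  [3] 0
  [4] 0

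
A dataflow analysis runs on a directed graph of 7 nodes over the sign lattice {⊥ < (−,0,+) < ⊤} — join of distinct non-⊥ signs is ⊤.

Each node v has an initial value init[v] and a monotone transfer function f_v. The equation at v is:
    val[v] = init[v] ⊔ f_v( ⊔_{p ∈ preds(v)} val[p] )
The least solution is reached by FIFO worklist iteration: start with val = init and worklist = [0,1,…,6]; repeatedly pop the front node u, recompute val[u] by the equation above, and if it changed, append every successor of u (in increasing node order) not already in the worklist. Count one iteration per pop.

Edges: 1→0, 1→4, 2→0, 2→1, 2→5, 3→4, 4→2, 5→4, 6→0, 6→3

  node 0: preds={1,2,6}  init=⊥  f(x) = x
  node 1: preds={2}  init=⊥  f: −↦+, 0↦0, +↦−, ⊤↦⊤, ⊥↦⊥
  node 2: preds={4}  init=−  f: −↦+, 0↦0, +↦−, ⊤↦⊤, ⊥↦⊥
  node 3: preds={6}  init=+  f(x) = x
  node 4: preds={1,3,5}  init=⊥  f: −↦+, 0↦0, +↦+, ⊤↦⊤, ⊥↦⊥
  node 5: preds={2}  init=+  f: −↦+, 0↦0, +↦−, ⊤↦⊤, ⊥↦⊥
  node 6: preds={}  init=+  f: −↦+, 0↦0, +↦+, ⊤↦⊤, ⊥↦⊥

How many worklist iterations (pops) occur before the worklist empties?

Worklist (9 pops):
  #1 pop 0: in=⊤ → ⊤ (was ⊥); enqueue []
  #2 pop 1: in=− → + (was ⊥); enqueue [0]
  #3 pop 2: in=⊥ → − (no change)
  #4 pop 3: in=+ → + (no change)
  #5 pop 4: in=+ → + (was ⊥); enqueue [2]
  #6 pop 5: in=− → + (no change)
  #7 pop 6: in=⊥ → + (no change)
  #8 pop 0: in=⊤ → ⊤ (no change)
  #9 pop 2: in=+ → − (no change)

Fixpoint:
  val[0] = ⊤
  val[1] = +
  val[2] = −
  val[3] = +
  val[4] = +
  val[5] = +
  val[6] = +

9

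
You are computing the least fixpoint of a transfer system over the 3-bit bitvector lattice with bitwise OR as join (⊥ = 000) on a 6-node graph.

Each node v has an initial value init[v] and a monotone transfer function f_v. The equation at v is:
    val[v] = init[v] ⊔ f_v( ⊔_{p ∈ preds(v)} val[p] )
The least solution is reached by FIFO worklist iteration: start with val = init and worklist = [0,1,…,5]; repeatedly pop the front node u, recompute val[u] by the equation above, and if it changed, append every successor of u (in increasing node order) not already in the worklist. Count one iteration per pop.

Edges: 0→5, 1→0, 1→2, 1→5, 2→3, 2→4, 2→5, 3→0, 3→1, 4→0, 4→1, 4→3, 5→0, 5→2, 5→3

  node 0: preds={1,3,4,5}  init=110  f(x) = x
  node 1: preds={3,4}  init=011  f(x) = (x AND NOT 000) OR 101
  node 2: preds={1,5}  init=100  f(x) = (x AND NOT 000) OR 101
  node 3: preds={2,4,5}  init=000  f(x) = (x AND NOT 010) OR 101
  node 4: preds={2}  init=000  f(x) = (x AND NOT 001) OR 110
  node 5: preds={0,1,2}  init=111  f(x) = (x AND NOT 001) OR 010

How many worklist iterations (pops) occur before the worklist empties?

Trace (9 dequeues):
  [1] u=0 | in 111 | out 111 | prev 110 | push {}
  [2] u=1 | in 000 | out 111 | prev 011 | push {0}
  [3] u=2 | in 111 | out 111 | prev 100 | push {}
  [4] u=3 | in 111 | out 101 | prev 000 | push {1}
  [5] u=4 | in 111 | out 110 | prev 000 | push {3}
  [6] u=5 | in 111 | out 111 | ==
  [7] u=0 | in 111 | out 111 | ==
  [8] u=1 | in 111 | out 111 | ==
  [9] u=3 | in 111 | out 101 | ==

Converged values:
  [0] 111
  [1] 111
  [2] 111
  [3] 101
  [4] 110
  [5] 111

9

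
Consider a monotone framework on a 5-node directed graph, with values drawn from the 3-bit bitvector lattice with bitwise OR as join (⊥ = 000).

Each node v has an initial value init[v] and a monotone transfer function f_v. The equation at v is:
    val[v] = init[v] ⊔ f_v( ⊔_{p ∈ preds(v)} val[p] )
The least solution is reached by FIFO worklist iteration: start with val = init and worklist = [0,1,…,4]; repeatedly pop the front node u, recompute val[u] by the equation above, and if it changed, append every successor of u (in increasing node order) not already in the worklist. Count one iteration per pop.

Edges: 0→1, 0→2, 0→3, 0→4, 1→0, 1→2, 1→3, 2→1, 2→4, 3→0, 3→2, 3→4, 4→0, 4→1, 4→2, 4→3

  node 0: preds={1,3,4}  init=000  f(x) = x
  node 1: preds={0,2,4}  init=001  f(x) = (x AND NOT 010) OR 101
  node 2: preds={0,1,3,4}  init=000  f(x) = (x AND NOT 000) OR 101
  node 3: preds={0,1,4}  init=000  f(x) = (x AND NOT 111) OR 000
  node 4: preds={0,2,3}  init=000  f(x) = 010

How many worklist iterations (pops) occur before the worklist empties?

11

Trace (11 dequeues):
  [1] u=0 | in 001 | out 001 | prev 000 | push {}
  [2] u=1 | in 001 | out 101 | prev 001 | push {0}
  [3] u=2 | in 101 | out 101 | prev 000 | push {1}
  [4] u=3 | in 101 | out 000 | ==
  [5] u=4 | in 101 | out 010 | prev 000 | push {2,3}
  [6] u=0 | in 111 | out 111 | prev 001 | push {4}
  [7] u=1 | in 111 | out 101 | ==
  [8] u=2 | in 111 | out 111 | prev 101 | push {1}
  [9] u=3 | in 111 | out 000 | ==
  [10] u=4 | in 111 | out 010 | ==
  [11] u=1 | in 111 | out 101 | ==

Converged values:
  [0] 111
  [1] 101
  [2] 111
  [3] 000
  [4] 010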